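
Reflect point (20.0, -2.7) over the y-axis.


Reflection over y-axis: (x,y) -> (-x,y)
(20, -2.7) -> (-20, -2.7)

(-20, -2.7)


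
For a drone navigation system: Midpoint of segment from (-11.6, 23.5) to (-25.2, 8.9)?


M = (((-11.6)+(-25.2))/2, (23.5+8.9)/2)
= (-18.4, 16.2)

(-18.4, 16.2)


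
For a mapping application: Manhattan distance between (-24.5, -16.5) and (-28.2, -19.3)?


|(-24.5)-(-28.2)| + |(-16.5)-(-19.3)| = 3.7 + 2.8 = 6.5

6.5


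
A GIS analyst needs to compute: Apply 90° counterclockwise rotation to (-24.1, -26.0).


90° CCW: (x,y) -> (-y, x)
(-24.1,-26) -> (26, -24.1)

(26, -24.1)


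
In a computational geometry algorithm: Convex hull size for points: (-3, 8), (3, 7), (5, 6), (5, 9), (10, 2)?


Convex hull vertices (CCW): (-3, 8), (10, 2), (5, 9)
Count = 3

3


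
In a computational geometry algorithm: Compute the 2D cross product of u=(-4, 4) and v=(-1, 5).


u x v = u_x*v_y - u_y*v_x = (-4)*5 - 4*(-1)
= (-20) - (-4) = -16

-16


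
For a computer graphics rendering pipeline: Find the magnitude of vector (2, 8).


|u| = sqrt(2^2 + 8^2) = sqrt(68) = 8.2462

8.2462


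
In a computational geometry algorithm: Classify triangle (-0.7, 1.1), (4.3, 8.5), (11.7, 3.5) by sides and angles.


Side lengths squared: AB^2=79.76, BC^2=79.76, CA^2=159.52
Sorted: [79.76, 79.76, 159.52]
By sides: Isosceles, By angles: Right

Isosceles, Right


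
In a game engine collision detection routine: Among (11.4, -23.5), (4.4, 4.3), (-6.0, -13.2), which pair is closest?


d(P0,P1) = 28.6678, d(P0,P2) = 20.22, d(P1,P2) = 20.3571
Closest: P0 and P2

Closest pair: (11.4, -23.5) and (-6.0, -13.2), distance = 20.22


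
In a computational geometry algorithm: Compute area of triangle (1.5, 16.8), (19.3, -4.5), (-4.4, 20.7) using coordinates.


Area = |x_A(y_B-y_C) + x_B(y_C-y_A) + x_C(y_A-y_B)|/2
= |(-37.8) + 75.27 + (-93.72)|/2
= 56.25/2 = 28.125

28.125


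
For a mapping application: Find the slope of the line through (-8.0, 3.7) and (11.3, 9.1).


slope = (y2-y1)/(x2-x1) = (9.1-3.7)/(11.3-(-8)) = 5.4/19.3 = 0.2798

0.2798


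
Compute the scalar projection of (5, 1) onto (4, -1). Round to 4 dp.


u.v = 19, |v| = sqrt(17) = 4.1231
Scalar projection = u.v / |v| = 19 / sqrt(17) = 4.6082

4.6082


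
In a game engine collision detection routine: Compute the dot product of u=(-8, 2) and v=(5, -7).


u . v = u_x*v_x + u_y*v_y = (-8)*5 + 2*(-7)
= (-40) + (-14) = -54

-54


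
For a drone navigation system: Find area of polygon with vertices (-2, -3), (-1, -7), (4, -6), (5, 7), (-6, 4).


Shoelace sum: ((-2)*(-7) - (-1)*(-3)) + ((-1)*(-6) - 4*(-7)) + (4*7 - 5*(-6)) + (5*4 - (-6)*7) + ((-6)*(-3) - (-2)*4)
= 191
Area = |191|/2 = 95.5

95.5


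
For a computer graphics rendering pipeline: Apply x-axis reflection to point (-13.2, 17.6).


Reflection over x-axis: (x,y) -> (x,-y)
(-13.2, 17.6) -> (-13.2, -17.6)

(-13.2, -17.6)


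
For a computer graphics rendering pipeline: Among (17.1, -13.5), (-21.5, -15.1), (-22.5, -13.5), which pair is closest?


d(P0,P1) = 38.6331, d(P0,P2) = 39.6, d(P1,P2) = 1.8868
Closest: P1 and P2

Closest pair: (-21.5, -15.1) and (-22.5, -13.5), distance = 1.8868


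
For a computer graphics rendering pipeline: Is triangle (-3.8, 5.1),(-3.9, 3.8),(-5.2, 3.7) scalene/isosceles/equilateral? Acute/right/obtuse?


Side lengths squared: AB^2=1.7, BC^2=1.7, CA^2=3.92
Sorted: [1.7, 1.7, 3.92]
By sides: Isosceles, By angles: Obtuse

Isosceles, Obtuse


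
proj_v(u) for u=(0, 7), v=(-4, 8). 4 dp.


u.v = 56, |v| = sqrt(80) = 8.9443
Scalar projection = u.v / |v| = 56 / sqrt(80) = 6.261

6.261


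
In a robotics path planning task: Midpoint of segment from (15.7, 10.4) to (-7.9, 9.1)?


M = ((15.7+(-7.9))/2, (10.4+9.1)/2)
= (3.9, 9.75)

(3.9, 9.75)


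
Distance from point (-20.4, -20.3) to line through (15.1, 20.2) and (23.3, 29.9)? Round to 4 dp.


|cross product| = 12.25
|line direction| = sqrt(161.33) = 12.7016
Distance = 12.25/sqrt(161.33) = 0.9644

0.9644


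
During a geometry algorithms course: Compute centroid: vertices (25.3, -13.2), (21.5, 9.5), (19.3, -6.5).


Centroid = ((x_A+x_B+x_C)/3, (y_A+y_B+y_C)/3)
= ((25.3+21.5+19.3)/3, ((-13.2)+9.5+(-6.5))/3)
= (22.0333, -3.4)

(22.0333, -3.4)


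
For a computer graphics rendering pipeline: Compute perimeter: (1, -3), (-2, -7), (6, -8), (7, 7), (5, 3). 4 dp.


Sides: (1, -3)->(-2, -7): sqrt(25) = 5, (-2, -7)->(6, -8): sqrt(65) = 8.062258, (6, -8)->(7, 7): sqrt(226) = 15.033296, (7, 7)->(5, 3): sqrt(20) = 4.472136, (5, 3)->(1, -3): sqrt(52) = 7.211103
Sum = 39.778793
Perimeter = 39.7788

39.7788


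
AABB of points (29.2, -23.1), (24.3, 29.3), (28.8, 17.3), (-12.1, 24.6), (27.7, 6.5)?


x range: [-12.1, 29.2]
y range: [-23.1, 29.3]
Bounding box: (-12.1,-23.1) to (29.2,29.3)

(-12.1,-23.1) to (29.2,29.3)


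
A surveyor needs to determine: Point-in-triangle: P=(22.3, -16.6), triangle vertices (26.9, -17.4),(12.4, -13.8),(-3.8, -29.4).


Cross products: AB x AP = 4.96, BC x BP = 199.8, CA x CP = 79.76
All same sign? yes

Yes, inside


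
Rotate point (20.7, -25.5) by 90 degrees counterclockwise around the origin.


90° CCW: (x,y) -> (-y, x)
(20.7,-25.5) -> (25.5, 20.7)

(25.5, 20.7)


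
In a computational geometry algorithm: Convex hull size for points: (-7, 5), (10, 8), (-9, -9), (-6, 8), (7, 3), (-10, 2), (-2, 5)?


Convex hull vertices (CCW): (-10, 2), (-9, -9), (7, 3), (10, 8), (-6, 8)
Count = 5

5


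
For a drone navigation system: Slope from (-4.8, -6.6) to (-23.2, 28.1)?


slope = (y2-y1)/(x2-x1) = (28.1-(-6.6))/((-23.2)-(-4.8)) = 34.7/(-18.4) = -1.8859

-1.8859


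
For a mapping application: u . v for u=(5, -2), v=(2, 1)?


u . v = u_x*v_x + u_y*v_y = 5*2 + (-2)*1
= 10 + (-2) = 8

8


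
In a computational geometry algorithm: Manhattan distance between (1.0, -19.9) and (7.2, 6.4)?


|1-7.2| + |(-19.9)-6.4| = 6.2 + 26.3 = 32.5

32.5


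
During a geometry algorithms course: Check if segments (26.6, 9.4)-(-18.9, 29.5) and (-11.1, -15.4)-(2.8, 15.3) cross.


Cross products: d1=-812.67, d2=863.57, d3=1886.17, d4=209.93
d1*d2 < 0 and d3*d4 < 0? no

No, they don't intersect


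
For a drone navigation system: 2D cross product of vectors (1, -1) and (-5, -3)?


u x v = u_x*v_y - u_y*v_x = 1*(-3) - (-1)*(-5)
= (-3) - 5 = -8

-8


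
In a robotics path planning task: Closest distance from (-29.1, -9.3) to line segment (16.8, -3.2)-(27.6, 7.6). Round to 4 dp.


Project P onto AB: t = 0 (clamped to [0,1])
Closest point on segment: (16.8, -3.2)
Distance: 46.3036

46.3036


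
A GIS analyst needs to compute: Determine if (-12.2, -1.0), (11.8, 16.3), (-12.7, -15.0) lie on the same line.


Cross product: (11.8-(-12.2))*((-15)-(-1)) - (16.3-(-1))*((-12.7)-(-12.2))
= -327.35

No, not collinear


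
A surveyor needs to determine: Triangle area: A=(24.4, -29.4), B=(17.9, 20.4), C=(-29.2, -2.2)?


Area = |x_A(y_B-y_C) + x_B(y_C-y_A) + x_C(y_A-y_B)|/2
= |551.44 + 486.88 + 1454.16|/2
= 2492.48/2 = 1246.24

1246.24


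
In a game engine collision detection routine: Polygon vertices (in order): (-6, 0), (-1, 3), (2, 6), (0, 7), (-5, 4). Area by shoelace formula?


Shoelace sum: ((-6)*3 - (-1)*0) + ((-1)*6 - 2*3) + (2*7 - 0*6) + (0*4 - (-5)*7) + ((-5)*0 - (-6)*4)
= 43
Area = |43|/2 = 21.5

21.5


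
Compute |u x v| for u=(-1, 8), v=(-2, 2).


|u x v| = |(-1)*2 - 8*(-2)|
= |(-2) - (-16)| = 14

14


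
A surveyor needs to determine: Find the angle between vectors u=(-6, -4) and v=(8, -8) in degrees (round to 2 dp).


u.v = -16, |u| = sqrt(52) = 7.2111, |v| = sqrt(128) = 11.3137
cos(theta) = u.v/(|u||v|) = -16/sqrt(6656) = -0.196116
theta = acos(-0.196116) = 101.31 degrees

101.31 degrees


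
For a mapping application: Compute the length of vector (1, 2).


|u| = sqrt(1^2 + 2^2) = sqrt(5) = 2.2361

2.2361


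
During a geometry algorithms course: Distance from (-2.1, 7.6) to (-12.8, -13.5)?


dx=-10.7, dy=-21.1
d^2 = (-10.7)^2 + (-21.1)^2 = 559.7
d = sqrt(559.7) = 23.658

23.658


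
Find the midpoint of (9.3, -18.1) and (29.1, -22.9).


M = ((9.3+29.1)/2, ((-18.1)+(-22.9))/2)
= (19.2, -20.5)

(19.2, -20.5)


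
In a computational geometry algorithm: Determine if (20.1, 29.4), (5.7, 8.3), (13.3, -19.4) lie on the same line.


Cross product: (5.7-20.1)*((-19.4)-29.4) - (8.3-29.4)*(13.3-20.1)
= 559.24

No, not collinear


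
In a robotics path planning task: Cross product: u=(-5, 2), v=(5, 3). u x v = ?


u x v = u_x*v_y - u_y*v_x = (-5)*3 - 2*5
= (-15) - 10 = -25

-25


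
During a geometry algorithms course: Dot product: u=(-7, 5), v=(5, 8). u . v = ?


u . v = u_x*v_x + u_y*v_y = (-7)*5 + 5*8
= (-35) + 40 = 5

5


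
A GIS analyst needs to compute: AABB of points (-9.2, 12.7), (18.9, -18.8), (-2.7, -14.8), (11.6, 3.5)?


x range: [-9.2, 18.9]
y range: [-18.8, 12.7]
Bounding box: (-9.2,-18.8) to (18.9,12.7)

(-9.2,-18.8) to (18.9,12.7)


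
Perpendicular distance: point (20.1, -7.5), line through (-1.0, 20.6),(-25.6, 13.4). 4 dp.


|cross product| = 843.18
|line direction| = sqrt(657) = 25.632
Distance = 843.18/sqrt(657) = 32.8956

32.8956


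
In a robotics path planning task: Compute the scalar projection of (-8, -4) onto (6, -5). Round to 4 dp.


u.v = -28, |v| = sqrt(61) = 7.8102
Scalar projection = u.v / |v| = -28 / sqrt(61) = -3.585

-3.585


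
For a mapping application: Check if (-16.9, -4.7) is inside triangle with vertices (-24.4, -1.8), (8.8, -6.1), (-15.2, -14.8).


Cross products: AB x AP = -64.03, BC x BP = -257.19, CA x CP = -70.82
All same sign? yes

Yes, inside


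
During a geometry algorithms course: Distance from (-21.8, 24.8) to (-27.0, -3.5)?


dx=-5.2, dy=-28.3
d^2 = (-5.2)^2 + (-28.3)^2 = 827.93
d = sqrt(827.93) = 28.7738

28.7738


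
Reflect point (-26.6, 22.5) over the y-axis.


Reflection over y-axis: (x,y) -> (-x,y)
(-26.6, 22.5) -> (26.6, 22.5)

(26.6, 22.5)


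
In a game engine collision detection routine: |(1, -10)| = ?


|u| = sqrt(1^2 + (-10)^2) = sqrt(101) = 10.0499

10.0499


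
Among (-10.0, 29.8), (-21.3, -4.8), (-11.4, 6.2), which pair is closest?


d(P0,P1) = 36.3985, d(P0,P2) = 23.6415, d(P1,P2) = 14.799
Closest: P1 and P2

Closest pair: (-21.3, -4.8) and (-11.4, 6.2), distance = 14.799


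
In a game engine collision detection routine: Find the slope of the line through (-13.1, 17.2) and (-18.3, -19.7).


slope = (y2-y1)/(x2-x1) = ((-19.7)-17.2)/((-18.3)-(-13.1)) = (-36.9)/(-5.2) = 7.0962

7.0962


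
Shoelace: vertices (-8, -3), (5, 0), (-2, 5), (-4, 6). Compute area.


Shoelace sum: ((-8)*0 - 5*(-3)) + (5*5 - (-2)*0) + ((-2)*6 - (-4)*5) + ((-4)*(-3) - (-8)*6)
= 108
Area = |108|/2 = 54

54


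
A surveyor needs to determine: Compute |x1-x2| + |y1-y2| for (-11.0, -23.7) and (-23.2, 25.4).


|(-11)-(-23.2)| + |(-23.7)-25.4| = 12.2 + 49.1 = 61.3

61.3


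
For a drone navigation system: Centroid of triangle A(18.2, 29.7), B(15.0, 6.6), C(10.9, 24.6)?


Centroid = ((x_A+x_B+x_C)/3, (y_A+y_B+y_C)/3)
= ((18.2+15+10.9)/3, (29.7+6.6+24.6)/3)
= (14.7, 20.3)

(14.7, 20.3)


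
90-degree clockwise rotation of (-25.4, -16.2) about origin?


90° CW: (x,y) -> (y, -x)
(-25.4,-16.2) -> (-16.2, 25.4)

(-16.2, 25.4)


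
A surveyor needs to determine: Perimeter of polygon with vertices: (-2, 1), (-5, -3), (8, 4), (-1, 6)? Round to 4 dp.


Sides: (-2, 1)->(-5, -3): sqrt(25) = 5, (-5, -3)->(8, 4): sqrt(218) = 14.764823, (8, 4)->(-1, 6): sqrt(85) = 9.219544, (-1, 6)->(-2, 1): sqrt(26) = 5.09902
Sum = 34.083387
Perimeter = 34.0834

34.0834


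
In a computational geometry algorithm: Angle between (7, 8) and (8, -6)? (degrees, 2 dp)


u.v = 8, |u| = sqrt(113) = 10.6301, |v| = sqrt(100) = 10
cos(theta) = u.v/(|u||v|) = 8/sqrt(11300) = 0.075258
theta = acos(0.075258) = 85.68 degrees

85.68 degrees


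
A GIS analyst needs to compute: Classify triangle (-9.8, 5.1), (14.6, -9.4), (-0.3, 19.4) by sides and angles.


Side lengths squared: AB^2=805.61, BC^2=1051.45, CA^2=294.74
Sorted: [294.74, 805.61, 1051.45]
By sides: Scalene, By angles: Acute

Scalene, Acute


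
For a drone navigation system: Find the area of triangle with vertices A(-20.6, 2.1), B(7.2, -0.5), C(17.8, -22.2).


Area = |x_A(y_B-y_C) + x_B(y_C-y_A) + x_C(y_A-y_B)|/2
= |(-447.02) + (-174.96) + 46.28|/2
= 575.7/2 = 287.85

287.85


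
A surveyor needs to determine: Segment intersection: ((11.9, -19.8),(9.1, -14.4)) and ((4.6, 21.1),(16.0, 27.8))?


Cross products: d1=-515.17, d2=-434.85, d3=-75.1, d4=-155.42
d1*d2 < 0 and d3*d4 < 0? no

No, they don't intersect


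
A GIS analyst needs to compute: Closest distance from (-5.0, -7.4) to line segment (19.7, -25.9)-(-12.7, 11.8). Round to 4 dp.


Project P onto AB: t = 0.6061 (clamped to [0,1])
Closest point on segment: (0.062, -3.0496)
Distance: 6.6746

6.6746


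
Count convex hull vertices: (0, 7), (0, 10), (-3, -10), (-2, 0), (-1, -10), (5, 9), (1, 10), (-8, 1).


Convex hull vertices (CCW): (-8, 1), (-3, -10), (-1, -10), (5, 9), (1, 10), (0, 10)
Count = 6

6


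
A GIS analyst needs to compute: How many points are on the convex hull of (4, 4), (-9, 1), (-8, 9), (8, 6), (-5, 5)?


Convex hull vertices (CCW): (-9, 1), (4, 4), (8, 6), (-8, 9)
Count = 4

4


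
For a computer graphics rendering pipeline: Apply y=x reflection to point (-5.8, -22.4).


Reflection over y=x: (x,y) -> (y,x)
(-5.8, -22.4) -> (-22.4, -5.8)

(-22.4, -5.8)


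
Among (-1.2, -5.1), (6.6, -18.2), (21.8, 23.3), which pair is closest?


d(P0,P1) = 15.2463, d(P0,P2) = 36.5453, d(P1,P2) = 44.196
Closest: P0 and P1

Closest pair: (-1.2, -5.1) and (6.6, -18.2), distance = 15.2463


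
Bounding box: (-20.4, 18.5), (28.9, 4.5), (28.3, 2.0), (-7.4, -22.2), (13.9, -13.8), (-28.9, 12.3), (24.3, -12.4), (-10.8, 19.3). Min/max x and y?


x range: [-28.9, 28.9]
y range: [-22.2, 19.3]
Bounding box: (-28.9,-22.2) to (28.9,19.3)

(-28.9,-22.2) to (28.9,19.3)


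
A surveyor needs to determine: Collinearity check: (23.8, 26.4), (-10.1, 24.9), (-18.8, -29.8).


Cross product: ((-10.1)-23.8)*((-29.8)-26.4) - (24.9-26.4)*((-18.8)-23.8)
= 1841.28

No, not collinear


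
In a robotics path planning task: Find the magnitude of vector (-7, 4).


|u| = sqrt((-7)^2 + 4^2) = sqrt(65) = 8.0623

8.0623


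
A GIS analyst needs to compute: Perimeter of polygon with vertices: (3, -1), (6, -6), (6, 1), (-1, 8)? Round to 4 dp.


Sides: (3, -1)->(6, -6): sqrt(34) = 5.830952, (6, -6)->(6, 1): sqrt(49) = 7, (6, 1)->(-1, 8): sqrt(98) = 9.899495, (-1, 8)->(3, -1): sqrt(97) = 9.848858
Sum = 32.579305
Perimeter = 32.5793

32.5793


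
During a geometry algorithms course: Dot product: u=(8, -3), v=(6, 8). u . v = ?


u . v = u_x*v_x + u_y*v_y = 8*6 + (-3)*8
= 48 + (-24) = 24

24


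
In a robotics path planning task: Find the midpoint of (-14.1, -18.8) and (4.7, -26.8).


M = (((-14.1)+4.7)/2, ((-18.8)+(-26.8))/2)
= (-4.7, -22.8)

(-4.7, -22.8)


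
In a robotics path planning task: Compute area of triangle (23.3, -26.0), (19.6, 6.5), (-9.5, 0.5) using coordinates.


Area = |x_A(y_B-y_C) + x_B(y_C-y_A) + x_C(y_A-y_B)|/2
= |139.8 + 519.4 + 308.75|/2
= 967.95/2 = 483.975

483.975


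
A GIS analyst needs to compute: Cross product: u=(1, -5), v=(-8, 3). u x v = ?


u x v = u_x*v_y - u_y*v_x = 1*3 - (-5)*(-8)
= 3 - 40 = -37

-37


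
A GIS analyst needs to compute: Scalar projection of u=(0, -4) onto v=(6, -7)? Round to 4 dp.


u.v = 28, |v| = sqrt(85) = 9.2195
Scalar projection = u.v / |v| = 28 / sqrt(85) = 3.037

3.037


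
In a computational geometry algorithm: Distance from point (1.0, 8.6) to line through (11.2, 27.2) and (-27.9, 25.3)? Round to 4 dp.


|cross product| = 707.88
|line direction| = sqrt(1532.42) = 39.1461
Distance = 707.88/sqrt(1532.42) = 18.083

18.083


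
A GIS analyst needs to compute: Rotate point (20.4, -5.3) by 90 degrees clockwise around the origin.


90° CW: (x,y) -> (y, -x)
(20.4,-5.3) -> (-5.3, -20.4)

(-5.3, -20.4)


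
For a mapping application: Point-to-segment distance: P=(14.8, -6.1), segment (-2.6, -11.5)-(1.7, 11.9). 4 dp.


Project P onto AB: t = 0.3554 (clamped to [0,1])
Closest point on segment: (-1.0717, -3.1834)
Distance: 16.1375

16.1375


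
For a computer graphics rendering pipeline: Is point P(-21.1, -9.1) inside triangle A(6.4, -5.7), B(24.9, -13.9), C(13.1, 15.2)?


Cross products: AB x AP = -288.4, BC x BP = 1281.96, CA x CP = -551.97
All same sign? no

No, outside


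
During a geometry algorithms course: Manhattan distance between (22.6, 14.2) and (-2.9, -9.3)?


|22.6-(-2.9)| + |14.2-(-9.3)| = 25.5 + 23.5 = 49

49


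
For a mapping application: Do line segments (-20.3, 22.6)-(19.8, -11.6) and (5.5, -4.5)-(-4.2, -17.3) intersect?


Cross products: d1=-593.11, d2=251.91, d3=-204.35, d4=-1049.37
d1*d2 < 0 and d3*d4 < 0? no

No, they don't intersect


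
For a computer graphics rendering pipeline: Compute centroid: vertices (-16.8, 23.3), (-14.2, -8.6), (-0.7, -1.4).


Centroid = ((x_A+x_B+x_C)/3, (y_A+y_B+y_C)/3)
= (((-16.8)+(-14.2)+(-0.7))/3, (23.3+(-8.6)+(-1.4))/3)
= (-10.5667, 4.4333)

(-10.5667, 4.4333)


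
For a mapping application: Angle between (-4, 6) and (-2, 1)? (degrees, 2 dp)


u.v = 14, |u| = sqrt(52) = 7.2111, |v| = sqrt(5) = 2.2361
cos(theta) = u.v/(|u||v|) = 14/sqrt(260) = 0.868243
theta = acos(0.868243) = 29.74 degrees

29.74 degrees


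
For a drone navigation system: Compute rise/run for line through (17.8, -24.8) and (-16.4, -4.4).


slope = (y2-y1)/(x2-x1) = ((-4.4)-(-24.8))/((-16.4)-17.8) = 20.4/(-34.2) = -0.5965

-0.5965


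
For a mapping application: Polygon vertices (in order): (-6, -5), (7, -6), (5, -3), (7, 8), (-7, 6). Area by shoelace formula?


Shoelace sum: ((-6)*(-6) - 7*(-5)) + (7*(-3) - 5*(-6)) + (5*8 - 7*(-3)) + (7*6 - (-7)*8) + ((-7)*(-5) - (-6)*6)
= 310
Area = |310|/2 = 155

155


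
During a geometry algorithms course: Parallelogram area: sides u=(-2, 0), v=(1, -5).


|u x v| = |(-2)*(-5) - 0*1|
= |10 - 0| = 10

10


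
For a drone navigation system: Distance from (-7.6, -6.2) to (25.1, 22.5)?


dx=32.7, dy=28.7
d^2 = 32.7^2 + 28.7^2 = 1892.98
d = sqrt(1892.98) = 43.5084

43.5084


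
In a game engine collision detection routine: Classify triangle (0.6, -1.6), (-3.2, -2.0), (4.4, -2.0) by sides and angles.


Side lengths squared: AB^2=14.6, BC^2=57.76, CA^2=14.6
Sorted: [14.6, 14.6, 57.76]
By sides: Isosceles, By angles: Obtuse

Isosceles, Obtuse


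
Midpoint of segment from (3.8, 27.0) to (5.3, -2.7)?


M = ((3.8+5.3)/2, (27+(-2.7))/2)
= (4.55, 12.15)

(4.55, 12.15)


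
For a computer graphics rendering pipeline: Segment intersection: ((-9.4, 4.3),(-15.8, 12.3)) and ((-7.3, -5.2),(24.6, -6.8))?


Cross products: d1=299.69, d2=544.65, d3=44, d4=-200.96
d1*d2 < 0 and d3*d4 < 0? no

No, they don't intersect


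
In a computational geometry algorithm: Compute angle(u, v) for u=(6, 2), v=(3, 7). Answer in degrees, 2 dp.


u.v = 32, |u| = sqrt(40) = 6.3246, |v| = sqrt(58) = 7.6158
cos(theta) = u.v/(|u||v|) = 32/sqrt(2320) = 0.664364
theta = acos(0.664364) = 48.37 degrees

48.37 degrees


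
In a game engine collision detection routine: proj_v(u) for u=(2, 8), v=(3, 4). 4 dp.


u.v = 38, |v| = sqrt(25) = 5
Scalar projection = u.v / |v| = 38 / sqrt(25) = 7.6

7.6


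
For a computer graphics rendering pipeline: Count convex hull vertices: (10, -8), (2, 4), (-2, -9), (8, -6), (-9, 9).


Convex hull vertices (CCW): (-9, 9), (-2, -9), (10, -8), (2, 4)
Count = 4

4


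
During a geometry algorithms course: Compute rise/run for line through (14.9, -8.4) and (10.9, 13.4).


slope = (y2-y1)/(x2-x1) = (13.4-(-8.4))/(10.9-14.9) = 21.8/(-4) = -5.45

-5.45


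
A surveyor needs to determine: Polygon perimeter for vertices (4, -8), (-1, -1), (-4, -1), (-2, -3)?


Sides: (4, -8)->(-1, -1): sqrt(74) = 8.602325, (-1, -1)->(-4, -1): sqrt(9) = 3, (-4, -1)->(-2, -3): sqrt(8) = 2.828427, (-2, -3)->(4, -8): sqrt(61) = 7.81025
Sum = 22.241002
Perimeter = 22.241

22.241


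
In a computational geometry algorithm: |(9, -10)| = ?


|u| = sqrt(9^2 + (-10)^2) = sqrt(181) = 13.4536

13.4536


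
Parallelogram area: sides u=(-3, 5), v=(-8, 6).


|u x v| = |(-3)*6 - 5*(-8)|
= |(-18) - (-40)| = 22

22


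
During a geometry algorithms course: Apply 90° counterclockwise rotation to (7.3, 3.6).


90° CCW: (x,y) -> (-y, x)
(7.3,3.6) -> (-3.6, 7.3)

(-3.6, 7.3)


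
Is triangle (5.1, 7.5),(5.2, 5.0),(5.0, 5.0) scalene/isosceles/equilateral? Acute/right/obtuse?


Side lengths squared: AB^2=6.26, BC^2=0.04, CA^2=6.26
Sorted: [0.04, 6.26, 6.26]
By sides: Isosceles, By angles: Acute

Isosceles, Acute


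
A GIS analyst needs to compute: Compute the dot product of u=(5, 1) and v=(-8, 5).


u . v = u_x*v_x + u_y*v_y = 5*(-8) + 1*5
= (-40) + 5 = -35

-35


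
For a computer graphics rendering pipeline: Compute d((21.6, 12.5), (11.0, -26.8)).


dx=-10.6, dy=-39.3
d^2 = (-10.6)^2 + (-39.3)^2 = 1656.85
d = sqrt(1656.85) = 40.7044

40.7044


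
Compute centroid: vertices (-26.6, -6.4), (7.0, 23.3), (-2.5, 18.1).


Centroid = ((x_A+x_B+x_C)/3, (y_A+y_B+y_C)/3)
= (((-26.6)+7+(-2.5))/3, ((-6.4)+23.3+18.1)/3)
= (-7.3667, 11.6667)

(-7.3667, 11.6667)


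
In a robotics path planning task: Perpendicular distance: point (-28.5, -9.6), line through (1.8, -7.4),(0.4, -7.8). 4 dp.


|cross product| = 9.04
|line direction| = sqrt(2.12) = 1.456
Distance = 9.04/sqrt(2.12) = 6.2087

6.2087


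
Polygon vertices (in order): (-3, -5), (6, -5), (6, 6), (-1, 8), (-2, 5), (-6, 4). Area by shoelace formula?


Shoelace sum: ((-3)*(-5) - 6*(-5)) + (6*6 - 6*(-5)) + (6*8 - (-1)*6) + ((-1)*5 - (-2)*8) + ((-2)*4 - (-6)*5) + ((-6)*(-5) - (-3)*4)
= 240
Area = |240|/2 = 120

120


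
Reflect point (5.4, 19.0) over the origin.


Reflection over origin: (x,y) -> (-x,-y)
(5.4, 19) -> (-5.4, -19)

(-5.4, -19)


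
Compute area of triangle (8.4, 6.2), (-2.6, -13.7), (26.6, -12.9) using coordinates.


Area = |x_A(y_B-y_C) + x_B(y_C-y_A) + x_C(y_A-y_B)|/2
= |(-6.72) + 49.66 + 529.34|/2
= 572.28/2 = 286.14

286.14


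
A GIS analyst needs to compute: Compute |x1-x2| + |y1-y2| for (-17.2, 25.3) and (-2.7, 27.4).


|(-17.2)-(-2.7)| + |25.3-27.4| = 14.5 + 2.1 = 16.6

16.6


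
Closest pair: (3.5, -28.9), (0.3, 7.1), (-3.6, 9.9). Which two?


d(P0,P1) = 36.1419, d(P0,P2) = 39.4443, d(P1,P2) = 4.801
Closest: P1 and P2

Closest pair: (0.3, 7.1) and (-3.6, 9.9), distance = 4.801


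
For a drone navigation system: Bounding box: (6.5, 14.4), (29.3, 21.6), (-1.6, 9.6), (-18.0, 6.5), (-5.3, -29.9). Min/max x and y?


x range: [-18, 29.3]
y range: [-29.9, 21.6]
Bounding box: (-18,-29.9) to (29.3,21.6)

(-18,-29.9) to (29.3,21.6)


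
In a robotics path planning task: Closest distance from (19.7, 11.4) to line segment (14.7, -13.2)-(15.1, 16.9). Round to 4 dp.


Project P onto AB: t = 0.8193 (clamped to [0,1])
Closest point on segment: (15.0277, 11.4621)
Distance: 4.6727

4.6727


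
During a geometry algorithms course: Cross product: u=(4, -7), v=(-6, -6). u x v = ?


u x v = u_x*v_y - u_y*v_x = 4*(-6) - (-7)*(-6)
= (-24) - 42 = -66

-66


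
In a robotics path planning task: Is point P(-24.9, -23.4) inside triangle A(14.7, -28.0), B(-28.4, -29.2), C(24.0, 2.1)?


Cross products: AB x AP = -245.78, BC x BP = 194.37, CA x CP = -1234.74
All same sign? no

No, outside


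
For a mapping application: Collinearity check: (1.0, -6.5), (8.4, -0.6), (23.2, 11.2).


Cross product: (8.4-1)*(11.2-(-6.5)) - ((-0.6)-(-6.5))*(23.2-1)
= 0

Yes, collinear


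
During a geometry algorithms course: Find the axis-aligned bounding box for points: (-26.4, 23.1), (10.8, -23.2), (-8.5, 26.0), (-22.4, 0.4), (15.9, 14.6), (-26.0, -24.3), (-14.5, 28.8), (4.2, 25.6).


x range: [-26.4, 15.9]
y range: [-24.3, 28.8]
Bounding box: (-26.4,-24.3) to (15.9,28.8)

(-26.4,-24.3) to (15.9,28.8)


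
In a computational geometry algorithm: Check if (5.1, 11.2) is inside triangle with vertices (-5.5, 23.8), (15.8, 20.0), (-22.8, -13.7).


Cross products: AB x AP = -228.1, BC x BP = -20.91, CA x CP = -615.48
All same sign? yes

Yes, inside


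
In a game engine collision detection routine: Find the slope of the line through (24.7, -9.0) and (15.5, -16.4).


slope = (y2-y1)/(x2-x1) = ((-16.4)-(-9))/(15.5-24.7) = (-7.4)/(-9.2) = 0.8043

0.8043


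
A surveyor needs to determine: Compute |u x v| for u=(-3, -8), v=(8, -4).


|u x v| = |(-3)*(-4) - (-8)*8|
= |12 - (-64)| = 76

76


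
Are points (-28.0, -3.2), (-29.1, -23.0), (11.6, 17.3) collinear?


Cross product: ((-29.1)-(-28))*(17.3-(-3.2)) - ((-23)-(-3.2))*(11.6-(-28))
= 761.53

No, not collinear


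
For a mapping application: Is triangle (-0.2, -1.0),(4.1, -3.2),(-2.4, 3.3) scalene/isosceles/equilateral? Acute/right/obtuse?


Side lengths squared: AB^2=23.33, BC^2=84.5, CA^2=23.33
Sorted: [23.33, 23.33, 84.5]
By sides: Isosceles, By angles: Obtuse

Isosceles, Obtuse


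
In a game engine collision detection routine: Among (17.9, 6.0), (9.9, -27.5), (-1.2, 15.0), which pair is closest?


d(P0,P1) = 34.442, d(P0,P2) = 21.1142, d(P1,P2) = 43.9256
Closest: P0 and P2

Closest pair: (17.9, 6.0) and (-1.2, 15.0), distance = 21.1142


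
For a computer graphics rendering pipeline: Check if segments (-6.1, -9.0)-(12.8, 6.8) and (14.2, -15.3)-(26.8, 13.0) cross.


Cross products: d1=653.87, d2=318.08, d3=-439.81, d4=-104.02
d1*d2 < 0 and d3*d4 < 0? no

No, they don't intersect


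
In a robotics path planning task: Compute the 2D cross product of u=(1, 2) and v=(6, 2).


u x v = u_x*v_y - u_y*v_x = 1*2 - 2*6
= 2 - 12 = -10

-10


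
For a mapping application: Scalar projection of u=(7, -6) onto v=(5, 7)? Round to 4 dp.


u.v = -7, |v| = sqrt(74) = 8.6023
Scalar projection = u.v / |v| = -7 / sqrt(74) = -0.8137

-0.8137


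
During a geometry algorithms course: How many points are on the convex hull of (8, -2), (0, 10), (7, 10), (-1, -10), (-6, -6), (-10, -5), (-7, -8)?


Convex hull vertices (CCW): (-10, -5), (-7, -8), (-1, -10), (8, -2), (7, 10), (0, 10)
Count = 6

6


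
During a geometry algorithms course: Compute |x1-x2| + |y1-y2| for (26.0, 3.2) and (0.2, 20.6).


|26-0.2| + |3.2-20.6| = 25.8 + 17.4 = 43.2

43.2


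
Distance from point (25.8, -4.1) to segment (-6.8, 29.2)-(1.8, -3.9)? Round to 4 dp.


Project P onto AB: t = 1 (clamped to [0,1])
Closest point on segment: (1.8, -3.9)
Distance: 24.0008

24.0008


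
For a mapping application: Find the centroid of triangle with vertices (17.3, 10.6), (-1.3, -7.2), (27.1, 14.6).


Centroid = ((x_A+x_B+x_C)/3, (y_A+y_B+y_C)/3)
= ((17.3+(-1.3)+27.1)/3, (10.6+(-7.2)+14.6)/3)
= (14.3667, 6)

(14.3667, 6)


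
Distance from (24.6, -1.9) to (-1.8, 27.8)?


dx=-26.4, dy=29.7
d^2 = (-26.4)^2 + 29.7^2 = 1579.05
d = sqrt(1579.05) = 39.7373

39.7373


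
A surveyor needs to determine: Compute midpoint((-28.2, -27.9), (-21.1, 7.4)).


M = (((-28.2)+(-21.1))/2, ((-27.9)+7.4)/2)
= (-24.65, -10.25)

(-24.65, -10.25)


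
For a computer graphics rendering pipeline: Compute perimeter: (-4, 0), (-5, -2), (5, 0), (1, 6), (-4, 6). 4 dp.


Sides: (-4, 0)->(-5, -2): sqrt(5) = 2.236068, (-5, -2)->(5, 0): sqrt(104) = 10.198039, (5, 0)->(1, 6): sqrt(52) = 7.211103, (1, 6)->(-4, 6): sqrt(25) = 5, (-4, 6)->(-4, 0): sqrt(36) = 6
Sum = 30.64521
Perimeter = 30.6452

30.6452


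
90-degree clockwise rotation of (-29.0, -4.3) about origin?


90° CW: (x,y) -> (y, -x)
(-29,-4.3) -> (-4.3, 29)

(-4.3, 29)


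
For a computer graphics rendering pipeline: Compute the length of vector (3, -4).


|u| = sqrt(3^2 + (-4)^2) = sqrt(25) = 5

5


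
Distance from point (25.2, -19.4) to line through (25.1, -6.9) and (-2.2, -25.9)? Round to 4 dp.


|cross product| = 343.15
|line direction| = sqrt(1106.29) = 33.2609
Distance = 343.15/sqrt(1106.29) = 10.3169

10.3169


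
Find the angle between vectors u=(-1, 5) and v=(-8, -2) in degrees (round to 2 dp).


u.v = -2, |u| = sqrt(26) = 5.099, |v| = sqrt(68) = 8.2462
cos(theta) = u.v/(|u||v|) = -2/sqrt(1768) = -0.047565
theta = acos(-0.047565) = 92.73 degrees

92.73 degrees


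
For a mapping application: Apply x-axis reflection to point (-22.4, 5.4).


Reflection over x-axis: (x,y) -> (x,-y)
(-22.4, 5.4) -> (-22.4, -5.4)

(-22.4, -5.4)


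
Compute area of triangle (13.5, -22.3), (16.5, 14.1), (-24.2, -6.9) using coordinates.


Area = |x_A(y_B-y_C) + x_B(y_C-y_A) + x_C(y_A-y_B)|/2
= |283.5 + 254.1 + 880.88|/2
= 1418.48/2 = 709.24

709.24


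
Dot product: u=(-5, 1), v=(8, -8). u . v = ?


u . v = u_x*v_x + u_y*v_y = (-5)*8 + 1*(-8)
= (-40) + (-8) = -48

-48


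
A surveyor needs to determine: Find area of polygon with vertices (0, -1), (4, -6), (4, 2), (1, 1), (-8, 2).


Shoelace sum: (0*(-6) - 4*(-1)) + (4*2 - 4*(-6)) + (4*1 - 1*2) + (1*2 - (-8)*1) + ((-8)*(-1) - 0*2)
= 56
Area = |56|/2 = 28

28


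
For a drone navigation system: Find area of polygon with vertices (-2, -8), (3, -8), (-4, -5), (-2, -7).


Shoelace sum: ((-2)*(-8) - 3*(-8)) + (3*(-5) - (-4)*(-8)) + ((-4)*(-7) - (-2)*(-5)) + ((-2)*(-8) - (-2)*(-7))
= 13
Area = |13|/2 = 6.5

6.5


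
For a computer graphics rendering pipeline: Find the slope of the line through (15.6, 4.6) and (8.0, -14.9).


slope = (y2-y1)/(x2-x1) = ((-14.9)-4.6)/(8-15.6) = (-19.5)/(-7.6) = 2.5658

2.5658


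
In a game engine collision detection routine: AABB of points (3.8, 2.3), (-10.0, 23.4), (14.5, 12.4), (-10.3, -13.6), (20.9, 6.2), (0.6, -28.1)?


x range: [-10.3, 20.9]
y range: [-28.1, 23.4]
Bounding box: (-10.3,-28.1) to (20.9,23.4)

(-10.3,-28.1) to (20.9,23.4)


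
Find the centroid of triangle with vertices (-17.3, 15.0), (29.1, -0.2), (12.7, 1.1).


Centroid = ((x_A+x_B+x_C)/3, (y_A+y_B+y_C)/3)
= (((-17.3)+29.1+12.7)/3, (15+(-0.2)+1.1)/3)
= (8.1667, 5.3)

(8.1667, 5.3)


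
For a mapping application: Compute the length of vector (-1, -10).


|u| = sqrt((-1)^2 + (-10)^2) = sqrt(101) = 10.0499

10.0499


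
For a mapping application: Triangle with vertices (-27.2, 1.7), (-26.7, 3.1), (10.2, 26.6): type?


Side lengths squared: AB^2=2.21, BC^2=1913.86, CA^2=2018.77
Sorted: [2.21, 1913.86, 2018.77]
By sides: Scalene, By angles: Obtuse

Scalene, Obtuse


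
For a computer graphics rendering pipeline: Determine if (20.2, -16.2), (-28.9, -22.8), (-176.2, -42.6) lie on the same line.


Cross product: ((-28.9)-20.2)*((-42.6)-(-16.2)) - ((-22.8)-(-16.2))*((-176.2)-20.2)
= 0

Yes, collinear


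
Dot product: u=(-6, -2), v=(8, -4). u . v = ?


u . v = u_x*v_x + u_y*v_y = (-6)*8 + (-2)*(-4)
= (-48) + 8 = -40

-40


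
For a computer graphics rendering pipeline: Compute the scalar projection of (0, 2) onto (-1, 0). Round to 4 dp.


u.v = 0, |v| = sqrt(1) = 1
Scalar projection = u.v / |v| = 0 / sqrt(1) = 0

0


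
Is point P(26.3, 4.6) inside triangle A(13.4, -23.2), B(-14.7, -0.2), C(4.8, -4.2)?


Cross products: AB x AP = -1077.88, BC x BP = 257.6, CA x CP = 484.18
All same sign? no

No, outside


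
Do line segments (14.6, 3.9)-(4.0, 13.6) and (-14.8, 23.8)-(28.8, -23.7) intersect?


Cross products: d1=528.86, d2=448.28, d3=74.24, d4=154.82
d1*d2 < 0 and d3*d4 < 0? no

No, they don't intersect


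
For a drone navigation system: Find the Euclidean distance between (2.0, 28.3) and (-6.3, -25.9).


dx=-8.3, dy=-54.2
d^2 = (-8.3)^2 + (-54.2)^2 = 3006.53
d = sqrt(3006.53) = 54.8318

54.8318


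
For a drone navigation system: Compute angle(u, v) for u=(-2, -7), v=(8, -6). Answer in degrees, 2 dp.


u.v = 26, |u| = sqrt(53) = 7.2801, |v| = sqrt(100) = 10
cos(theta) = u.v/(|u||v|) = 26/sqrt(5300) = 0.357137
theta = acos(0.357137) = 69.08 degrees

69.08 degrees


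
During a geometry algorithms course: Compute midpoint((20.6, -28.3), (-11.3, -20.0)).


M = ((20.6+(-11.3))/2, ((-28.3)+(-20))/2)
= (4.65, -24.15)

(4.65, -24.15)


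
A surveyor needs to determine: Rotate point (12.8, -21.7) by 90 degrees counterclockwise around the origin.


90° CCW: (x,y) -> (-y, x)
(12.8,-21.7) -> (21.7, 12.8)

(21.7, 12.8)


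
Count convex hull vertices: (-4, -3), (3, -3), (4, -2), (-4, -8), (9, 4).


Convex hull vertices (CCW): (-4, -8), (3, -3), (4, -2), (9, 4), (-4, -3)
Count = 5

5


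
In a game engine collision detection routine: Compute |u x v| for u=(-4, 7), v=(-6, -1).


|u x v| = |(-4)*(-1) - 7*(-6)|
= |4 - (-42)| = 46

46


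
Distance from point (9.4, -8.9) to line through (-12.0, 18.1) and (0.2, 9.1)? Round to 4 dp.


|cross product| = 136.8
|line direction| = sqrt(229.84) = 15.1605
Distance = 136.8/sqrt(229.84) = 9.0235

9.0235


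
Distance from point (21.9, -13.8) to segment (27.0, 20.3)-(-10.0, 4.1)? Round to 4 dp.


Project P onto AB: t = 0.4543 (clamped to [0,1])
Closest point on segment: (10.1919, 12.9408)
Distance: 29.1916

29.1916


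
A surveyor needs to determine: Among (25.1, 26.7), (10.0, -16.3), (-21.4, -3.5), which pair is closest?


d(P0,P1) = 45.5742, d(P0,P2) = 55.4463, d(P1,P2) = 33.9087
Closest: P1 and P2

Closest pair: (10.0, -16.3) and (-21.4, -3.5), distance = 33.9087


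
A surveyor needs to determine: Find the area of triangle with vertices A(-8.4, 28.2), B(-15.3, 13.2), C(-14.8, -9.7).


Area = |x_A(y_B-y_C) + x_B(y_C-y_A) + x_C(y_A-y_B)|/2
= |(-192.36) + 579.87 + (-222)|/2
= 165.51/2 = 82.755

82.755


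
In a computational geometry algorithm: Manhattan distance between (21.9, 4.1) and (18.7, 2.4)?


|21.9-18.7| + |4.1-2.4| = 3.2 + 1.7 = 4.9

4.9


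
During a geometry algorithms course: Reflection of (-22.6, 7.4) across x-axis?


Reflection over x-axis: (x,y) -> (x,-y)
(-22.6, 7.4) -> (-22.6, -7.4)

(-22.6, -7.4)


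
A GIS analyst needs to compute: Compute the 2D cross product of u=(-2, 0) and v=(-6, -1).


u x v = u_x*v_y - u_y*v_x = (-2)*(-1) - 0*(-6)
= 2 - 0 = 2

2


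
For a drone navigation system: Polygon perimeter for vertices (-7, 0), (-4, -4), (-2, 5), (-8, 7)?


Sides: (-7, 0)->(-4, -4): sqrt(25) = 5, (-4, -4)->(-2, 5): sqrt(85) = 9.219544, (-2, 5)->(-8, 7): sqrt(40) = 6.324555, (-8, 7)->(-7, 0): sqrt(50) = 7.071068
Sum = 27.615167
Perimeter = 27.6152

27.6152


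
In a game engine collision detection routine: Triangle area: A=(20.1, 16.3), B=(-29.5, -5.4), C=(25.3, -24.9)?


Area = |x_A(y_B-y_C) + x_B(y_C-y_A) + x_C(y_A-y_B)|/2
= |391.95 + 1215.4 + 549.01|/2
= 2156.36/2 = 1078.18

1078.18


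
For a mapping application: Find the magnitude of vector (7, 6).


|u| = sqrt(7^2 + 6^2) = sqrt(85) = 9.2195

9.2195


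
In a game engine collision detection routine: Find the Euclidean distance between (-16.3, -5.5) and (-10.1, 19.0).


dx=6.2, dy=24.5
d^2 = 6.2^2 + 24.5^2 = 638.69
d = sqrt(638.69) = 25.2723

25.2723


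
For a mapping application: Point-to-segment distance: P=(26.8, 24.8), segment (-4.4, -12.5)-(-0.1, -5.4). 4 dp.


Project P onto AB: t = 1 (clamped to [0,1])
Closest point on segment: (-0.1, -5.4)
Distance: 40.4432

40.4432


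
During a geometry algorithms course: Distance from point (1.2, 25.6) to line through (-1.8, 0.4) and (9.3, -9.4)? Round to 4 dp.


|cross product| = 309.12
|line direction| = sqrt(219.25) = 14.8071
Distance = 309.12/sqrt(219.25) = 20.8765

20.8765


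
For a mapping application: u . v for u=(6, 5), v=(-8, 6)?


u . v = u_x*v_x + u_y*v_y = 6*(-8) + 5*6
= (-48) + 30 = -18

-18


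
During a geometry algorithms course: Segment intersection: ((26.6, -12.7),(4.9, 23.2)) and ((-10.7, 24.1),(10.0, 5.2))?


Cross products: d1=-56.79, d2=276.21, d3=540.51, d4=207.51
d1*d2 < 0 and d3*d4 < 0? no

No, they don't intersect


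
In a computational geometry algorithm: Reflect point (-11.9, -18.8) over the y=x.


Reflection over y=x: (x,y) -> (y,x)
(-11.9, -18.8) -> (-18.8, -11.9)

(-18.8, -11.9)


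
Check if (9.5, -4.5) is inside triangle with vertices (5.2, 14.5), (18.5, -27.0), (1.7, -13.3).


Cross products: AB x AP = -74.25, BC x BP = -254.7, CA x CP = -186.04
All same sign? yes

Yes, inside


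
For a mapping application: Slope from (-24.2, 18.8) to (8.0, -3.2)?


slope = (y2-y1)/(x2-x1) = ((-3.2)-18.8)/(8-(-24.2)) = (-22)/32.2 = -0.6832

-0.6832


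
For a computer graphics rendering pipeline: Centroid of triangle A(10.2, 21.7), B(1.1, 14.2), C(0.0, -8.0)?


Centroid = ((x_A+x_B+x_C)/3, (y_A+y_B+y_C)/3)
= ((10.2+1.1+0)/3, (21.7+14.2+(-8))/3)
= (3.7667, 9.3)

(3.7667, 9.3)


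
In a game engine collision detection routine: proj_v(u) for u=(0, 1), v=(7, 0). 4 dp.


u.v = 0, |v| = sqrt(49) = 7
Scalar projection = u.v / |v| = 0 / sqrt(49) = 0

0


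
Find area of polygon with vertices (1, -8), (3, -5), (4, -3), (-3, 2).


Shoelace sum: (1*(-5) - 3*(-8)) + (3*(-3) - 4*(-5)) + (4*2 - (-3)*(-3)) + ((-3)*(-8) - 1*2)
= 51
Area = |51|/2 = 25.5

25.5


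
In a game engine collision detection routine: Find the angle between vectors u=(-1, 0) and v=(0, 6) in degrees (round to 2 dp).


u.v = 0, |u| = sqrt(1) = 1, |v| = sqrt(36) = 6
cos(theta) = u.v/(|u||v|) = 0/sqrt(36) = 0
theta = acos(0) = 90 degrees

90 degrees


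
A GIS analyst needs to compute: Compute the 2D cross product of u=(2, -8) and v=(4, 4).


u x v = u_x*v_y - u_y*v_x = 2*4 - (-8)*4
= 8 - (-32) = 40

40


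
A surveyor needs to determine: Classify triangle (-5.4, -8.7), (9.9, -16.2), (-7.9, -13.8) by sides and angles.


Side lengths squared: AB^2=290.34, BC^2=322.6, CA^2=32.26
Sorted: [32.26, 290.34, 322.6]
By sides: Scalene, By angles: Right

Scalene, Right


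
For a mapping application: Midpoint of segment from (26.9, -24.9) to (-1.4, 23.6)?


M = ((26.9+(-1.4))/2, ((-24.9)+23.6)/2)
= (12.75, -0.65)

(12.75, -0.65)


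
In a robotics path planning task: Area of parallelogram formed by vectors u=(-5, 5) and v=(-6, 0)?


|u x v| = |(-5)*0 - 5*(-6)|
= |0 - (-30)| = 30

30


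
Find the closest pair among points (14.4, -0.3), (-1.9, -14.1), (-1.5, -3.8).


d(P0,P1) = 21.3572, d(P0,P2) = 16.2807, d(P1,P2) = 10.3078
Closest: P1 and P2

Closest pair: (-1.9, -14.1) and (-1.5, -3.8), distance = 10.3078


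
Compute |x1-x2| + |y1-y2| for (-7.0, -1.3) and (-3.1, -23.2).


|(-7)-(-3.1)| + |(-1.3)-(-23.2)| = 3.9 + 21.9 = 25.8

25.8


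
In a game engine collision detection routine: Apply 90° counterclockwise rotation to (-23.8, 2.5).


90° CCW: (x,y) -> (-y, x)
(-23.8,2.5) -> (-2.5, -23.8)

(-2.5, -23.8)


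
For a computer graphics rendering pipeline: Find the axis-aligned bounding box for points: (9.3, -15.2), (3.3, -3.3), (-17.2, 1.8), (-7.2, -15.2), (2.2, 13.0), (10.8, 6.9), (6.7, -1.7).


x range: [-17.2, 10.8]
y range: [-15.2, 13]
Bounding box: (-17.2,-15.2) to (10.8,13)

(-17.2,-15.2) to (10.8,13)


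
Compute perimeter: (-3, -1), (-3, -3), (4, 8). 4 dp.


Sides: (-3, -1)->(-3, -3): sqrt(4) = 2, (-3, -3)->(4, 8): sqrt(170) = 13.038405, (4, 8)->(-3, -1): sqrt(130) = 11.401754
Sum = 26.440159
Perimeter = 26.4402

26.4402


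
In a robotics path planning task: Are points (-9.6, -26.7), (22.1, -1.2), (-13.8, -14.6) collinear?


Cross product: (22.1-(-9.6))*((-14.6)-(-26.7)) - ((-1.2)-(-26.7))*((-13.8)-(-9.6))
= 490.67

No, not collinear


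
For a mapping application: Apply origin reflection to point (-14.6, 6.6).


Reflection over origin: (x,y) -> (-x,-y)
(-14.6, 6.6) -> (14.6, -6.6)

(14.6, -6.6)


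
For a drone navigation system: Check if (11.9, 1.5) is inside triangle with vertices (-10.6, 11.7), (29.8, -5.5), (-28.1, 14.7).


Cross products: AB x AP = -25.08, BC x BP = -43.72, CA x CP = -111
All same sign? yes

Yes, inside
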